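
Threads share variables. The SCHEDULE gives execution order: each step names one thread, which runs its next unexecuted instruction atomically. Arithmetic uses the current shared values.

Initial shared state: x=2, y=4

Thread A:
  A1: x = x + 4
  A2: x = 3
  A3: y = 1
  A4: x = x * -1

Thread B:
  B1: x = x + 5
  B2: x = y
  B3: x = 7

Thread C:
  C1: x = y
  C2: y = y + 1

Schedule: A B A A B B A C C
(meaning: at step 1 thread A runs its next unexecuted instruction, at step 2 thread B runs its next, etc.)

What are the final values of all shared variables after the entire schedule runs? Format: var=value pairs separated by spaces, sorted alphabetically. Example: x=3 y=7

Answer: x=1 y=2

Derivation:
Step 1: thread A executes A1 (x = x + 4). Shared: x=6 y=4. PCs: A@1 B@0 C@0
Step 2: thread B executes B1 (x = x + 5). Shared: x=11 y=4. PCs: A@1 B@1 C@0
Step 3: thread A executes A2 (x = 3). Shared: x=3 y=4. PCs: A@2 B@1 C@0
Step 4: thread A executes A3 (y = 1). Shared: x=3 y=1. PCs: A@3 B@1 C@0
Step 5: thread B executes B2 (x = y). Shared: x=1 y=1. PCs: A@3 B@2 C@0
Step 6: thread B executes B3 (x = 7). Shared: x=7 y=1. PCs: A@3 B@3 C@0
Step 7: thread A executes A4 (x = x * -1). Shared: x=-7 y=1. PCs: A@4 B@3 C@0
Step 8: thread C executes C1 (x = y). Shared: x=1 y=1. PCs: A@4 B@3 C@1
Step 9: thread C executes C2 (y = y + 1). Shared: x=1 y=2. PCs: A@4 B@3 C@2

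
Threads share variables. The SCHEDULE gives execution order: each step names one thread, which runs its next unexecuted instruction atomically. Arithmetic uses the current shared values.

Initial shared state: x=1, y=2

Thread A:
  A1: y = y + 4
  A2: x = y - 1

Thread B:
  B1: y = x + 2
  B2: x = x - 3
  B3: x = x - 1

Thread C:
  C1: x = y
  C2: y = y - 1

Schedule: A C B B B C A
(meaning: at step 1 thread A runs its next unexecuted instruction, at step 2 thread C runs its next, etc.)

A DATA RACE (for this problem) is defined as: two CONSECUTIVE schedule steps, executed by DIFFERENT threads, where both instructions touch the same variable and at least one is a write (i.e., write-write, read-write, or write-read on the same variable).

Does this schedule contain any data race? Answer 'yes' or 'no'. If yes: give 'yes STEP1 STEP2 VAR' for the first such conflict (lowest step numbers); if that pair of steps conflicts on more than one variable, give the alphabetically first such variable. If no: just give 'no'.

Steps 1,2: A(y = y + 4) vs C(x = y). RACE on y (W-R).
Steps 2,3: C(x = y) vs B(y = x + 2). RACE on x (W-R), y (R-W). Multiple vars; alphabetically first is x.
Steps 3,4: same thread (B). No race.
Steps 4,5: same thread (B). No race.
Steps 5,6: B(r=x,w=x) vs C(r=y,w=y). No conflict.
Steps 6,7: C(y = y - 1) vs A(x = y - 1). RACE on y (W-R).
First conflict at steps 1,2.

Answer: yes 1 2 y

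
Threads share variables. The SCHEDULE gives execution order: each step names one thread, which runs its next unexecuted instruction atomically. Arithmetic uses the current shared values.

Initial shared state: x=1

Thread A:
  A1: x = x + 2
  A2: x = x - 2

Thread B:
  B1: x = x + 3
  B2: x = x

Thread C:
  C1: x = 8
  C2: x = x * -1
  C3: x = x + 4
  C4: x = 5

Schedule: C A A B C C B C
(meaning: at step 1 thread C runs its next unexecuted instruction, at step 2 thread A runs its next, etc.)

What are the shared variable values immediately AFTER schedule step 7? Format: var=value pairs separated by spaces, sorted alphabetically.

Step 1: thread C executes C1 (x = 8). Shared: x=8. PCs: A@0 B@0 C@1
Step 2: thread A executes A1 (x = x + 2). Shared: x=10. PCs: A@1 B@0 C@1
Step 3: thread A executes A2 (x = x - 2). Shared: x=8. PCs: A@2 B@0 C@1
Step 4: thread B executes B1 (x = x + 3). Shared: x=11. PCs: A@2 B@1 C@1
Step 5: thread C executes C2 (x = x * -1). Shared: x=-11. PCs: A@2 B@1 C@2
Step 6: thread C executes C3 (x = x + 4). Shared: x=-7. PCs: A@2 B@1 C@3
Step 7: thread B executes B2 (x = x). Shared: x=-7. PCs: A@2 B@2 C@3

Answer: x=-7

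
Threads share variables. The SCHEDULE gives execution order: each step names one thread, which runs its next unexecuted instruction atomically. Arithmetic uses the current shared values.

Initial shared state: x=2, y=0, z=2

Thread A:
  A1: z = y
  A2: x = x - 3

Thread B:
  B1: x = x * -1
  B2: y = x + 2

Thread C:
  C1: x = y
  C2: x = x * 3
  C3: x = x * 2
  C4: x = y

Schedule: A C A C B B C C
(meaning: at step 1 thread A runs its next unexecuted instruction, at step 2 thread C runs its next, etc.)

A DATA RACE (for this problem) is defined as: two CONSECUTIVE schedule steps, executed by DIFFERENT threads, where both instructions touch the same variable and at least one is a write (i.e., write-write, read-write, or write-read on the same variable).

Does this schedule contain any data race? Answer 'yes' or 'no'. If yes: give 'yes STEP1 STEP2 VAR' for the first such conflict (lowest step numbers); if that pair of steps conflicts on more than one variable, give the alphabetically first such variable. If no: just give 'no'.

Steps 1,2: A(r=y,w=z) vs C(r=y,w=x). No conflict.
Steps 2,3: C(x = y) vs A(x = x - 3). RACE on x (W-W).
Steps 3,4: A(x = x - 3) vs C(x = x * 3). RACE on x (W-W).
Steps 4,5: C(x = x * 3) vs B(x = x * -1). RACE on x (W-W).
Steps 5,6: same thread (B). No race.
Steps 6,7: B(y = x + 2) vs C(x = x * 2). RACE on x (R-W).
Steps 7,8: same thread (C). No race.
First conflict at steps 2,3.

Answer: yes 2 3 x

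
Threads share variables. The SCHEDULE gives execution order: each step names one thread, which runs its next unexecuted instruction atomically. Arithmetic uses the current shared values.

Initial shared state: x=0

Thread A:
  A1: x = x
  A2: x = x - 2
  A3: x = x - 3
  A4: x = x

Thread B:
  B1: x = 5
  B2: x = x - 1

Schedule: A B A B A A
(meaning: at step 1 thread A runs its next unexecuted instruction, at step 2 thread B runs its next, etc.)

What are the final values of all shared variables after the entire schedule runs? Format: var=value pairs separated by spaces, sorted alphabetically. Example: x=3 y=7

Answer: x=-1

Derivation:
Step 1: thread A executes A1 (x = x). Shared: x=0. PCs: A@1 B@0
Step 2: thread B executes B1 (x = 5). Shared: x=5. PCs: A@1 B@1
Step 3: thread A executes A2 (x = x - 2). Shared: x=3. PCs: A@2 B@1
Step 4: thread B executes B2 (x = x - 1). Shared: x=2. PCs: A@2 B@2
Step 5: thread A executes A3 (x = x - 3). Shared: x=-1. PCs: A@3 B@2
Step 6: thread A executes A4 (x = x). Shared: x=-1. PCs: A@4 B@2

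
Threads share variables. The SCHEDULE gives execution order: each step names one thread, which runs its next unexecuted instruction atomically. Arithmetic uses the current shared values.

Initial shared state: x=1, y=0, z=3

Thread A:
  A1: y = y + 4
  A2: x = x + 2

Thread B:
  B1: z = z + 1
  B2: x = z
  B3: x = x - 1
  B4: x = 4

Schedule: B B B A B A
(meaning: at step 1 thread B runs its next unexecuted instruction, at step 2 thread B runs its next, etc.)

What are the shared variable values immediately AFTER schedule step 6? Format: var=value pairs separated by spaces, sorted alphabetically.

Step 1: thread B executes B1 (z = z + 1). Shared: x=1 y=0 z=4. PCs: A@0 B@1
Step 2: thread B executes B2 (x = z). Shared: x=4 y=0 z=4. PCs: A@0 B@2
Step 3: thread B executes B3 (x = x - 1). Shared: x=3 y=0 z=4. PCs: A@0 B@3
Step 4: thread A executes A1 (y = y + 4). Shared: x=3 y=4 z=4. PCs: A@1 B@3
Step 5: thread B executes B4 (x = 4). Shared: x=4 y=4 z=4. PCs: A@1 B@4
Step 6: thread A executes A2 (x = x + 2). Shared: x=6 y=4 z=4. PCs: A@2 B@4

Answer: x=6 y=4 z=4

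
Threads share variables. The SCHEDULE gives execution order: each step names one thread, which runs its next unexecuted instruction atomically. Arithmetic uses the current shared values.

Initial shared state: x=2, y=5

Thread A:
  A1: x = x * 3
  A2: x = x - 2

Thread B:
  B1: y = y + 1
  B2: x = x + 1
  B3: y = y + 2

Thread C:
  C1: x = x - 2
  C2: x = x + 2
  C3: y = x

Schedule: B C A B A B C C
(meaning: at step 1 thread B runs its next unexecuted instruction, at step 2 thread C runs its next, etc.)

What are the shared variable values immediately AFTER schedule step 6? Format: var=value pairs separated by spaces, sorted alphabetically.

Step 1: thread B executes B1 (y = y + 1). Shared: x=2 y=6. PCs: A@0 B@1 C@0
Step 2: thread C executes C1 (x = x - 2). Shared: x=0 y=6. PCs: A@0 B@1 C@1
Step 3: thread A executes A1 (x = x * 3). Shared: x=0 y=6. PCs: A@1 B@1 C@1
Step 4: thread B executes B2 (x = x + 1). Shared: x=1 y=6. PCs: A@1 B@2 C@1
Step 5: thread A executes A2 (x = x - 2). Shared: x=-1 y=6. PCs: A@2 B@2 C@1
Step 6: thread B executes B3 (y = y + 2). Shared: x=-1 y=8. PCs: A@2 B@3 C@1

Answer: x=-1 y=8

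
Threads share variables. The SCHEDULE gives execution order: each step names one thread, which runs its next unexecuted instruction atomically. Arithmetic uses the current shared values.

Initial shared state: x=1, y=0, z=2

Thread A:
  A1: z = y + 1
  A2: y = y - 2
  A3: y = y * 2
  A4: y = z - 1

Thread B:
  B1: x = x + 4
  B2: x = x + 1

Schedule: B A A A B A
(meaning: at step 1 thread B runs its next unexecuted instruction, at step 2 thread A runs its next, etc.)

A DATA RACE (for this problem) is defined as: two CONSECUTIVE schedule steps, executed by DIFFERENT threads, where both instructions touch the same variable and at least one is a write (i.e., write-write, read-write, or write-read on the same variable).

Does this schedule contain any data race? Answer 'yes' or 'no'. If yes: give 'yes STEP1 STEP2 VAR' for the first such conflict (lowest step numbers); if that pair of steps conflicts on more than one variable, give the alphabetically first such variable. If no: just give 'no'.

Steps 1,2: B(r=x,w=x) vs A(r=y,w=z). No conflict.
Steps 2,3: same thread (A). No race.
Steps 3,4: same thread (A). No race.
Steps 4,5: A(r=y,w=y) vs B(r=x,w=x). No conflict.
Steps 5,6: B(r=x,w=x) vs A(r=z,w=y). No conflict.

Answer: no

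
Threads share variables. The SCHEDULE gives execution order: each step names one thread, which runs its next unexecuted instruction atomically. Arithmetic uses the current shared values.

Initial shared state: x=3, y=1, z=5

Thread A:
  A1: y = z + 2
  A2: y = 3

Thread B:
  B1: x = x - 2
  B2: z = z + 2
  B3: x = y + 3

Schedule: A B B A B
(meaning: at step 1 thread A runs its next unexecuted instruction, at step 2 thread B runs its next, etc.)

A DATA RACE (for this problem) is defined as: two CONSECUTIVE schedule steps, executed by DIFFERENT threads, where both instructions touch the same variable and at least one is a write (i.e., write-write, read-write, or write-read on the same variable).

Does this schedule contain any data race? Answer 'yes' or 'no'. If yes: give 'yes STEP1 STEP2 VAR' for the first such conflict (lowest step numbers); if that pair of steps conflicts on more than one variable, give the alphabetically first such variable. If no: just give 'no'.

Steps 1,2: A(r=z,w=y) vs B(r=x,w=x). No conflict.
Steps 2,3: same thread (B). No race.
Steps 3,4: B(r=z,w=z) vs A(r=-,w=y). No conflict.
Steps 4,5: A(y = 3) vs B(x = y + 3). RACE on y (W-R).
First conflict at steps 4,5.

Answer: yes 4 5 y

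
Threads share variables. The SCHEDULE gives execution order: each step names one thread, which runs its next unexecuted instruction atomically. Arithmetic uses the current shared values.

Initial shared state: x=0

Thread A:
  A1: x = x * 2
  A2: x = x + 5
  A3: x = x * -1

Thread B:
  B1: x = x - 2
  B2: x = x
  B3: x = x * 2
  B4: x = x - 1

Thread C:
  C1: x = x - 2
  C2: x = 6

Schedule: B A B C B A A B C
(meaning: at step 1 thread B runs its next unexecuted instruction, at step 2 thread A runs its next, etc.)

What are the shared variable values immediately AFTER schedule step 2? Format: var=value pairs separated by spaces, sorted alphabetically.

Answer: x=-4

Derivation:
Step 1: thread B executes B1 (x = x - 2). Shared: x=-2. PCs: A@0 B@1 C@0
Step 2: thread A executes A1 (x = x * 2). Shared: x=-4. PCs: A@1 B@1 C@0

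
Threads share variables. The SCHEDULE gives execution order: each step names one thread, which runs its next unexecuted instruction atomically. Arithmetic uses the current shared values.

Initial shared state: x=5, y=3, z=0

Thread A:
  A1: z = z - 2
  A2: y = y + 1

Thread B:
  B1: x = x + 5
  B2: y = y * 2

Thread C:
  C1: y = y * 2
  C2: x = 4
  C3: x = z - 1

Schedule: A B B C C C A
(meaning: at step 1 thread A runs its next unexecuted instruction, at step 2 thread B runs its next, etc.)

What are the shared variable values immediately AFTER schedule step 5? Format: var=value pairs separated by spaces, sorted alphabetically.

Step 1: thread A executes A1 (z = z - 2). Shared: x=5 y=3 z=-2. PCs: A@1 B@0 C@0
Step 2: thread B executes B1 (x = x + 5). Shared: x=10 y=3 z=-2. PCs: A@1 B@1 C@0
Step 3: thread B executes B2 (y = y * 2). Shared: x=10 y=6 z=-2. PCs: A@1 B@2 C@0
Step 4: thread C executes C1 (y = y * 2). Shared: x=10 y=12 z=-2. PCs: A@1 B@2 C@1
Step 5: thread C executes C2 (x = 4). Shared: x=4 y=12 z=-2. PCs: A@1 B@2 C@2

Answer: x=4 y=12 z=-2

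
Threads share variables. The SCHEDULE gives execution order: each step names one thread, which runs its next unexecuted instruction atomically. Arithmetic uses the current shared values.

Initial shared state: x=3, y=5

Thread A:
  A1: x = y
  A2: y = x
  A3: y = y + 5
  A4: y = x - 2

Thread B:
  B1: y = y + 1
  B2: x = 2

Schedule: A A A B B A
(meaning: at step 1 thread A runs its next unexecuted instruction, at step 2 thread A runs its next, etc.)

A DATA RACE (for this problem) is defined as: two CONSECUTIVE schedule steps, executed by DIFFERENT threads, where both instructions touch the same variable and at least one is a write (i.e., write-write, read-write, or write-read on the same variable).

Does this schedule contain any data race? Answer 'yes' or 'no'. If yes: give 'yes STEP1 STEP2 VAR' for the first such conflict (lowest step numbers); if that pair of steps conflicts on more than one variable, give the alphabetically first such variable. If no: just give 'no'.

Answer: yes 3 4 y

Derivation:
Steps 1,2: same thread (A). No race.
Steps 2,3: same thread (A). No race.
Steps 3,4: A(y = y + 5) vs B(y = y + 1). RACE on y (W-W).
Steps 4,5: same thread (B). No race.
Steps 5,6: B(x = 2) vs A(y = x - 2). RACE on x (W-R).
First conflict at steps 3,4.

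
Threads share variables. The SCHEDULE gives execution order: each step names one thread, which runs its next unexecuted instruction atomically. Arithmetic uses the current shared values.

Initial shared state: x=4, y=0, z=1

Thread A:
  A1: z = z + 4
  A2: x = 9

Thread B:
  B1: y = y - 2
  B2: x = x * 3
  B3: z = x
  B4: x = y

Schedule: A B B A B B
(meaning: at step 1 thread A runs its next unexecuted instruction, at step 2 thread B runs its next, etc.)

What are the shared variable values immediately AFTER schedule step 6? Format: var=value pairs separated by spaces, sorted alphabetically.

Step 1: thread A executes A1 (z = z + 4). Shared: x=4 y=0 z=5. PCs: A@1 B@0
Step 2: thread B executes B1 (y = y - 2). Shared: x=4 y=-2 z=5. PCs: A@1 B@1
Step 3: thread B executes B2 (x = x * 3). Shared: x=12 y=-2 z=5. PCs: A@1 B@2
Step 4: thread A executes A2 (x = 9). Shared: x=9 y=-2 z=5. PCs: A@2 B@2
Step 5: thread B executes B3 (z = x). Shared: x=9 y=-2 z=9. PCs: A@2 B@3
Step 6: thread B executes B4 (x = y). Shared: x=-2 y=-2 z=9. PCs: A@2 B@4

Answer: x=-2 y=-2 z=9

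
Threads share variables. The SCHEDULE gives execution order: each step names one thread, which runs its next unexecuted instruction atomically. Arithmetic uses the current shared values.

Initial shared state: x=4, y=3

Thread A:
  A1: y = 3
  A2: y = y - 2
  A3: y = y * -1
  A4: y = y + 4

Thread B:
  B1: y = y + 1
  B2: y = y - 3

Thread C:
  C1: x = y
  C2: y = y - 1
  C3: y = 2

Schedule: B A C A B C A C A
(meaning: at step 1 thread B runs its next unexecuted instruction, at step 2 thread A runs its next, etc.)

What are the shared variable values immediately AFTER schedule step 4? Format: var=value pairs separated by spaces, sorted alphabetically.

Answer: x=3 y=1

Derivation:
Step 1: thread B executes B1 (y = y + 1). Shared: x=4 y=4. PCs: A@0 B@1 C@0
Step 2: thread A executes A1 (y = 3). Shared: x=4 y=3. PCs: A@1 B@1 C@0
Step 3: thread C executes C1 (x = y). Shared: x=3 y=3. PCs: A@1 B@1 C@1
Step 4: thread A executes A2 (y = y - 2). Shared: x=3 y=1. PCs: A@2 B@1 C@1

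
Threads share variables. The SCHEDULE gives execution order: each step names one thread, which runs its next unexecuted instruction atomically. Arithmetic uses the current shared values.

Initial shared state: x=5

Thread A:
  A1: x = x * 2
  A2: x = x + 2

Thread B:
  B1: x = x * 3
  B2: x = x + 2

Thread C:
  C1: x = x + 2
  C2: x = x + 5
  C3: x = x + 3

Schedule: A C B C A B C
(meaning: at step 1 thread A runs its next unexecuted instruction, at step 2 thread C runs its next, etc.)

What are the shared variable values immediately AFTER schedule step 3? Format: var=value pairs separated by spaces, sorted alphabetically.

Step 1: thread A executes A1 (x = x * 2). Shared: x=10. PCs: A@1 B@0 C@0
Step 2: thread C executes C1 (x = x + 2). Shared: x=12. PCs: A@1 B@0 C@1
Step 3: thread B executes B1 (x = x * 3). Shared: x=36. PCs: A@1 B@1 C@1

Answer: x=36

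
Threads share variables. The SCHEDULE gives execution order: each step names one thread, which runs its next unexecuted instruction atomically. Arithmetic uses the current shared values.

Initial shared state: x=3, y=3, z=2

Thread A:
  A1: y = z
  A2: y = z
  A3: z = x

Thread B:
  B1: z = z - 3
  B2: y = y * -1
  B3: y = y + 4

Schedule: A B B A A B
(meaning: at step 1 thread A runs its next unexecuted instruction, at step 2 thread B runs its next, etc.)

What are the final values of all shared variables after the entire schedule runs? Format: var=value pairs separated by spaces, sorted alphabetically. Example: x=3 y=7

Answer: x=3 y=3 z=3

Derivation:
Step 1: thread A executes A1 (y = z). Shared: x=3 y=2 z=2. PCs: A@1 B@0
Step 2: thread B executes B1 (z = z - 3). Shared: x=3 y=2 z=-1. PCs: A@1 B@1
Step 3: thread B executes B2 (y = y * -1). Shared: x=3 y=-2 z=-1. PCs: A@1 B@2
Step 4: thread A executes A2 (y = z). Shared: x=3 y=-1 z=-1. PCs: A@2 B@2
Step 5: thread A executes A3 (z = x). Shared: x=3 y=-1 z=3. PCs: A@3 B@2
Step 6: thread B executes B3 (y = y + 4). Shared: x=3 y=3 z=3. PCs: A@3 B@3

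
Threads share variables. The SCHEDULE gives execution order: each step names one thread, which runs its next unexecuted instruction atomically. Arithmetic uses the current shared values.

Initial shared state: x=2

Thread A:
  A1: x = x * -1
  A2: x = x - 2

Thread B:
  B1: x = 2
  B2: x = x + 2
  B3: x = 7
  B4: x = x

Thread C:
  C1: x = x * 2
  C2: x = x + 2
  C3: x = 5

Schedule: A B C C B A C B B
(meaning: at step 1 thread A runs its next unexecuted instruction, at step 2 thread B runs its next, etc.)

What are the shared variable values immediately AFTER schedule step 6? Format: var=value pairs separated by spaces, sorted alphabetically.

Answer: x=6

Derivation:
Step 1: thread A executes A1 (x = x * -1). Shared: x=-2. PCs: A@1 B@0 C@0
Step 2: thread B executes B1 (x = 2). Shared: x=2. PCs: A@1 B@1 C@0
Step 3: thread C executes C1 (x = x * 2). Shared: x=4. PCs: A@1 B@1 C@1
Step 4: thread C executes C2 (x = x + 2). Shared: x=6. PCs: A@1 B@1 C@2
Step 5: thread B executes B2 (x = x + 2). Shared: x=8. PCs: A@1 B@2 C@2
Step 6: thread A executes A2 (x = x - 2). Shared: x=6. PCs: A@2 B@2 C@2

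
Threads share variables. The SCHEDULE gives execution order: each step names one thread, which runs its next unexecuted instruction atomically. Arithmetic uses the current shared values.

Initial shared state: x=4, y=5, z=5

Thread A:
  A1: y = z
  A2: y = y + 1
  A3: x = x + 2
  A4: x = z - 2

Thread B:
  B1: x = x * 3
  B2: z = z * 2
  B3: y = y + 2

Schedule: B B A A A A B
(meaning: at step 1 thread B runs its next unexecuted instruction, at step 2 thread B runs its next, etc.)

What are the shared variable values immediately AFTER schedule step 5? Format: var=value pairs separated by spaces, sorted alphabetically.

Answer: x=14 y=11 z=10

Derivation:
Step 1: thread B executes B1 (x = x * 3). Shared: x=12 y=5 z=5. PCs: A@0 B@1
Step 2: thread B executes B2 (z = z * 2). Shared: x=12 y=5 z=10. PCs: A@0 B@2
Step 3: thread A executes A1 (y = z). Shared: x=12 y=10 z=10. PCs: A@1 B@2
Step 4: thread A executes A2 (y = y + 1). Shared: x=12 y=11 z=10. PCs: A@2 B@2
Step 5: thread A executes A3 (x = x + 2). Shared: x=14 y=11 z=10. PCs: A@3 B@2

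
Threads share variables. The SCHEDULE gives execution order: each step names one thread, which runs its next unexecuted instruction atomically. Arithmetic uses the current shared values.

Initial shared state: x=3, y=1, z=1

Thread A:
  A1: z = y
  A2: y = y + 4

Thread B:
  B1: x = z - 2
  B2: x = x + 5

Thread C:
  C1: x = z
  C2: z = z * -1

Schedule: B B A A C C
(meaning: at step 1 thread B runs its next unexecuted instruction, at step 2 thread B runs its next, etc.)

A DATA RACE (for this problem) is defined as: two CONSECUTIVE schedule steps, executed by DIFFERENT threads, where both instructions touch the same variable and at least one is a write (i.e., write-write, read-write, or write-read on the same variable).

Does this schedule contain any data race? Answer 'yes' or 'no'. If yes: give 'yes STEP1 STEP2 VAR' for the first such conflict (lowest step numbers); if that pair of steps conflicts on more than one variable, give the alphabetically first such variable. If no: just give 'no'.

Answer: no

Derivation:
Steps 1,2: same thread (B). No race.
Steps 2,3: B(r=x,w=x) vs A(r=y,w=z). No conflict.
Steps 3,4: same thread (A). No race.
Steps 4,5: A(r=y,w=y) vs C(r=z,w=x). No conflict.
Steps 5,6: same thread (C). No race.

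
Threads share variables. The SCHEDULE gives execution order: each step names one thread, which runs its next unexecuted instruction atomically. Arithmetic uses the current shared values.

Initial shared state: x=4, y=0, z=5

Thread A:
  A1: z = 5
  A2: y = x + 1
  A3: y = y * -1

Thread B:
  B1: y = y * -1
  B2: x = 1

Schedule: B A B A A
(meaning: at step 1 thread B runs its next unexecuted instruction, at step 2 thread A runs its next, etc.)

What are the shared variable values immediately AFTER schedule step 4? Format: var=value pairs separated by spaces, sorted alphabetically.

Answer: x=1 y=2 z=5

Derivation:
Step 1: thread B executes B1 (y = y * -1). Shared: x=4 y=0 z=5. PCs: A@0 B@1
Step 2: thread A executes A1 (z = 5). Shared: x=4 y=0 z=5. PCs: A@1 B@1
Step 3: thread B executes B2 (x = 1). Shared: x=1 y=0 z=5. PCs: A@1 B@2
Step 4: thread A executes A2 (y = x + 1). Shared: x=1 y=2 z=5. PCs: A@2 B@2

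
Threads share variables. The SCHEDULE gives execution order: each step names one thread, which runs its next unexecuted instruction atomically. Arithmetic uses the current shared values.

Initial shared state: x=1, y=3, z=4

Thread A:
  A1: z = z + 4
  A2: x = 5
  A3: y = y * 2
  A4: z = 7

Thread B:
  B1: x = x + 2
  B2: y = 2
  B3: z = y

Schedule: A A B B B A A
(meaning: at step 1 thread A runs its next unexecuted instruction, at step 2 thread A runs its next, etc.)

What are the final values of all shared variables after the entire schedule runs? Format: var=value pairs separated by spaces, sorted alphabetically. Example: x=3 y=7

Answer: x=7 y=4 z=7

Derivation:
Step 1: thread A executes A1 (z = z + 4). Shared: x=1 y=3 z=8. PCs: A@1 B@0
Step 2: thread A executes A2 (x = 5). Shared: x=5 y=3 z=8. PCs: A@2 B@0
Step 3: thread B executes B1 (x = x + 2). Shared: x=7 y=3 z=8. PCs: A@2 B@1
Step 4: thread B executes B2 (y = 2). Shared: x=7 y=2 z=8. PCs: A@2 B@2
Step 5: thread B executes B3 (z = y). Shared: x=7 y=2 z=2. PCs: A@2 B@3
Step 6: thread A executes A3 (y = y * 2). Shared: x=7 y=4 z=2. PCs: A@3 B@3
Step 7: thread A executes A4 (z = 7). Shared: x=7 y=4 z=7. PCs: A@4 B@3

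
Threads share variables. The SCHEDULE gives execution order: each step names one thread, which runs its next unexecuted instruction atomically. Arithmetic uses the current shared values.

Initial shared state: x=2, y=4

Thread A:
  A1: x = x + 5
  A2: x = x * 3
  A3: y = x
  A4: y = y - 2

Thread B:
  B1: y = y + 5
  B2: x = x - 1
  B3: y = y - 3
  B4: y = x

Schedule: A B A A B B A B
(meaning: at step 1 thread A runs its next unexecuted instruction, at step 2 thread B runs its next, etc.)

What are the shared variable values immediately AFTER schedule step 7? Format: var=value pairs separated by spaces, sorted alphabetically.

Answer: x=20 y=16

Derivation:
Step 1: thread A executes A1 (x = x + 5). Shared: x=7 y=4. PCs: A@1 B@0
Step 2: thread B executes B1 (y = y + 5). Shared: x=7 y=9. PCs: A@1 B@1
Step 3: thread A executes A2 (x = x * 3). Shared: x=21 y=9. PCs: A@2 B@1
Step 4: thread A executes A3 (y = x). Shared: x=21 y=21. PCs: A@3 B@1
Step 5: thread B executes B2 (x = x - 1). Shared: x=20 y=21. PCs: A@3 B@2
Step 6: thread B executes B3 (y = y - 3). Shared: x=20 y=18. PCs: A@3 B@3
Step 7: thread A executes A4 (y = y - 2). Shared: x=20 y=16. PCs: A@4 B@3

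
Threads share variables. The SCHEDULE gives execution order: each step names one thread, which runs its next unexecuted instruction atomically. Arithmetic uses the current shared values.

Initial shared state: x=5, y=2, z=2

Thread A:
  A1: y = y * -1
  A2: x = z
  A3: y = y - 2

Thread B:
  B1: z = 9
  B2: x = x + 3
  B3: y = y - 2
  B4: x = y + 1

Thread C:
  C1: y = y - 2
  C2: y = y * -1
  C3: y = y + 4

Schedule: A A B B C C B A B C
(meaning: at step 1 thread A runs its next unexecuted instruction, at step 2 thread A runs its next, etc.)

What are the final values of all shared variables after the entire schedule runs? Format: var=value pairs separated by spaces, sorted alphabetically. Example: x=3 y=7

Step 1: thread A executes A1 (y = y * -1). Shared: x=5 y=-2 z=2. PCs: A@1 B@0 C@0
Step 2: thread A executes A2 (x = z). Shared: x=2 y=-2 z=2. PCs: A@2 B@0 C@0
Step 3: thread B executes B1 (z = 9). Shared: x=2 y=-2 z=9. PCs: A@2 B@1 C@0
Step 4: thread B executes B2 (x = x + 3). Shared: x=5 y=-2 z=9. PCs: A@2 B@2 C@0
Step 5: thread C executes C1 (y = y - 2). Shared: x=5 y=-4 z=9. PCs: A@2 B@2 C@1
Step 6: thread C executes C2 (y = y * -1). Shared: x=5 y=4 z=9. PCs: A@2 B@2 C@2
Step 7: thread B executes B3 (y = y - 2). Shared: x=5 y=2 z=9. PCs: A@2 B@3 C@2
Step 8: thread A executes A3 (y = y - 2). Shared: x=5 y=0 z=9. PCs: A@3 B@3 C@2
Step 9: thread B executes B4 (x = y + 1). Shared: x=1 y=0 z=9. PCs: A@3 B@4 C@2
Step 10: thread C executes C3 (y = y + 4). Shared: x=1 y=4 z=9. PCs: A@3 B@4 C@3

Answer: x=1 y=4 z=9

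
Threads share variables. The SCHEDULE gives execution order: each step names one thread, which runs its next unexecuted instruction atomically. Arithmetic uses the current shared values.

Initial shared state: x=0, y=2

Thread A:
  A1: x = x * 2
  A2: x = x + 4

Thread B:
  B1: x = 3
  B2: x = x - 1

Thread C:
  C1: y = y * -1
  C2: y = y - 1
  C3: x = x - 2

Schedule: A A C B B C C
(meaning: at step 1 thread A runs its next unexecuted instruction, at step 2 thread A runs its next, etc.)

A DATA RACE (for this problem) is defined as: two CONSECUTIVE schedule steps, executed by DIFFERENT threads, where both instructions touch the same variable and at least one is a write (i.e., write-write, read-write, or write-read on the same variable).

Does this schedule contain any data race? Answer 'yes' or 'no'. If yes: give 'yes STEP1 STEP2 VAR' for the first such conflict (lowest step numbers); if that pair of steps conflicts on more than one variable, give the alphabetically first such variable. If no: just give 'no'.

Steps 1,2: same thread (A). No race.
Steps 2,3: A(r=x,w=x) vs C(r=y,w=y). No conflict.
Steps 3,4: C(r=y,w=y) vs B(r=-,w=x). No conflict.
Steps 4,5: same thread (B). No race.
Steps 5,6: B(r=x,w=x) vs C(r=y,w=y). No conflict.
Steps 6,7: same thread (C). No race.

Answer: no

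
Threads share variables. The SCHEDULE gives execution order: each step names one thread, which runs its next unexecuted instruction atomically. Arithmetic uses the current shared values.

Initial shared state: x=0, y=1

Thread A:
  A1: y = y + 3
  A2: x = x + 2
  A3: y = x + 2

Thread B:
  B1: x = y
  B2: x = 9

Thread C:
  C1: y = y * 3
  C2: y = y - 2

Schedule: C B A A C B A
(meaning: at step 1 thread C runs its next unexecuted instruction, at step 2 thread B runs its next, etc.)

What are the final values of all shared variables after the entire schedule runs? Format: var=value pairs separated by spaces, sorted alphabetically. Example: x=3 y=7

Answer: x=9 y=11

Derivation:
Step 1: thread C executes C1 (y = y * 3). Shared: x=0 y=3. PCs: A@0 B@0 C@1
Step 2: thread B executes B1 (x = y). Shared: x=3 y=3. PCs: A@0 B@1 C@1
Step 3: thread A executes A1 (y = y + 3). Shared: x=3 y=6. PCs: A@1 B@1 C@1
Step 4: thread A executes A2 (x = x + 2). Shared: x=5 y=6. PCs: A@2 B@1 C@1
Step 5: thread C executes C2 (y = y - 2). Shared: x=5 y=4. PCs: A@2 B@1 C@2
Step 6: thread B executes B2 (x = 9). Shared: x=9 y=4. PCs: A@2 B@2 C@2
Step 7: thread A executes A3 (y = x + 2). Shared: x=9 y=11. PCs: A@3 B@2 C@2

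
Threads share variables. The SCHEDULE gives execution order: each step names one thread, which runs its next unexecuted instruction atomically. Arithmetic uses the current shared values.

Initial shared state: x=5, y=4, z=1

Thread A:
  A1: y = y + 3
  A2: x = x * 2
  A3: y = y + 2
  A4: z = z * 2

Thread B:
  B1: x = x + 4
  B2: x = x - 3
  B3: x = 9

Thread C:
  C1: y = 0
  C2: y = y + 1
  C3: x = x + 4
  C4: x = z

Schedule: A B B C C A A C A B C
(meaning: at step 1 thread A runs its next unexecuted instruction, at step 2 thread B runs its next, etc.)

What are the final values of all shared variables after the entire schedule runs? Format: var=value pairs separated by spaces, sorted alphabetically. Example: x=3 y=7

Step 1: thread A executes A1 (y = y + 3). Shared: x=5 y=7 z=1. PCs: A@1 B@0 C@0
Step 2: thread B executes B1 (x = x + 4). Shared: x=9 y=7 z=1. PCs: A@1 B@1 C@0
Step 3: thread B executes B2 (x = x - 3). Shared: x=6 y=7 z=1. PCs: A@1 B@2 C@0
Step 4: thread C executes C1 (y = 0). Shared: x=6 y=0 z=1. PCs: A@1 B@2 C@1
Step 5: thread C executes C2 (y = y + 1). Shared: x=6 y=1 z=1. PCs: A@1 B@2 C@2
Step 6: thread A executes A2 (x = x * 2). Shared: x=12 y=1 z=1. PCs: A@2 B@2 C@2
Step 7: thread A executes A3 (y = y + 2). Shared: x=12 y=3 z=1. PCs: A@3 B@2 C@2
Step 8: thread C executes C3 (x = x + 4). Shared: x=16 y=3 z=1. PCs: A@3 B@2 C@3
Step 9: thread A executes A4 (z = z * 2). Shared: x=16 y=3 z=2. PCs: A@4 B@2 C@3
Step 10: thread B executes B3 (x = 9). Shared: x=9 y=3 z=2. PCs: A@4 B@3 C@3
Step 11: thread C executes C4 (x = z). Shared: x=2 y=3 z=2. PCs: A@4 B@3 C@4

Answer: x=2 y=3 z=2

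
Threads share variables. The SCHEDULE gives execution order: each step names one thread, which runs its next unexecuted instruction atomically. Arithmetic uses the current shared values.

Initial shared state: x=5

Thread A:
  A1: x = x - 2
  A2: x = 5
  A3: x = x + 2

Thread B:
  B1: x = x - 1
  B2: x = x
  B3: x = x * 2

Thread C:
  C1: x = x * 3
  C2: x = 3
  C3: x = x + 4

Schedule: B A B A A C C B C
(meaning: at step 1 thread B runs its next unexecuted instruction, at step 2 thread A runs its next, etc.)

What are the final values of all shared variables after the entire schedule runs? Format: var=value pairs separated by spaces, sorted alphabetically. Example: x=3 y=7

Answer: x=10

Derivation:
Step 1: thread B executes B1 (x = x - 1). Shared: x=4. PCs: A@0 B@1 C@0
Step 2: thread A executes A1 (x = x - 2). Shared: x=2. PCs: A@1 B@1 C@0
Step 3: thread B executes B2 (x = x). Shared: x=2. PCs: A@1 B@2 C@0
Step 4: thread A executes A2 (x = 5). Shared: x=5. PCs: A@2 B@2 C@0
Step 5: thread A executes A3 (x = x + 2). Shared: x=7. PCs: A@3 B@2 C@0
Step 6: thread C executes C1 (x = x * 3). Shared: x=21. PCs: A@3 B@2 C@1
Step 7: thread C executes C2 (x = 3). Shared: x=3. PCs: A@3 B@2 C@2
Step 8: thread B executes B3 (x = x * 2). Shared: x=6. PCs: A@3 B@3 C@2
Step 9: thread C executes C3 (x = x + 4). Shared: x=10. PCs: A@3 B@3 C@3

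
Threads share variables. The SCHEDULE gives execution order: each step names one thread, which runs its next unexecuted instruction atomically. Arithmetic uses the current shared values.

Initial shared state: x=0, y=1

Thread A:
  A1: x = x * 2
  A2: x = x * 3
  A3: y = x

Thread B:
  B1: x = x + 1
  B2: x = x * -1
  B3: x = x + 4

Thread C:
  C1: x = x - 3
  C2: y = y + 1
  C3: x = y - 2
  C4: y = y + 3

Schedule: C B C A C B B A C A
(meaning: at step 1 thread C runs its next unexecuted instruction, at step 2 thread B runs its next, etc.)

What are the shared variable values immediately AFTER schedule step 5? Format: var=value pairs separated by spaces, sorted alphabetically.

Step 1: thread C executes C1 (x = x - 3). Shared: x=-3 y=1. PCs: A@0 B@0 C@1
Step 2: thread B executes B1 (x = x + 1). Shared: x=-2 y=1. PCs: A@0 B@1 C@1
Step 3: thread C executes C2 (y = y + 1). Shared: x=-2 y=2. PCs: A@0 B@1 C@2
Step 4: thread A executes A1 (x = x * 2). Shared: x=-4 y=2. PCs: A@1 B@1 C@2
Step 5: thread C executes C3 (x = y - 2). Shared: x=0 y=2. PCs: A@1 B@1 C@3

Answer: x=0 y=2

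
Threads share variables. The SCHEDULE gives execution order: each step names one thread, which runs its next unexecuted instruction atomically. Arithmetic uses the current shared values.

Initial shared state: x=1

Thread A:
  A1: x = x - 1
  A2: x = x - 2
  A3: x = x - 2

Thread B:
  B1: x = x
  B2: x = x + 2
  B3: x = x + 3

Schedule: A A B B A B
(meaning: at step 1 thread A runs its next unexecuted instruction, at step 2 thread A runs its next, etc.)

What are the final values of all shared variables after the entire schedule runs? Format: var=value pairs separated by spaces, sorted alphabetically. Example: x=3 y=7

Answer: x=1

Derivation:
Step 1: thread A executes A1 (x = x - 1). Shared: x=0. PCs: A@1 B@0
Step 2: thread A executes A2 (x = x - 2). Shared: x=-2. PCs: A@2 B@0
Step 3: thread B executes B1 (x = x). Shared: x=-2. PCs: A@2 B@1
Step 4: thread B executes B2 (x = x + 2). Shared: x=0. PCs: A@2 B@2
Step 5: thread A executes A3 (x = x - 2). Shared: x=-2. PCs: A@3 B@2
Step 6: thread B executes B3 (x = x + 3). Shared: x=1. PCs: A@3 B@3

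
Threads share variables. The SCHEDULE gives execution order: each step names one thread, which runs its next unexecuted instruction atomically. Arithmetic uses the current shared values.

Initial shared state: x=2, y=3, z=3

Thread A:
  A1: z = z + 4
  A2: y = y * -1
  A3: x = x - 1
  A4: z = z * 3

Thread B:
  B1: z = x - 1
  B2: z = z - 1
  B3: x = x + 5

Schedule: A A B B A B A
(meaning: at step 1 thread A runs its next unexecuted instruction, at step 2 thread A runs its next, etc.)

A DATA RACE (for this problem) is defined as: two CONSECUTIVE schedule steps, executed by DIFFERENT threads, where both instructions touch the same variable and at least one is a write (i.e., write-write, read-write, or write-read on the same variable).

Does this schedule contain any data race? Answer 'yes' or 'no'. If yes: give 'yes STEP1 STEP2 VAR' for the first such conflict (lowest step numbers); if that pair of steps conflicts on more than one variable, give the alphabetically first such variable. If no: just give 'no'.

Answer: yes 5 6 x

Derivation:
Steps 1,2: same thread (A). No race.
Steps 2,3: A(r=y,w=y) vs B(r=x,w=z). No conflict.
Steps 3,4: same thread (B). No race.
Steps 4,5: B(r=z,w=z) vs A(r=x,w=x). No conflict.
Steps 5,6: A(x = x - 1) vs B(x = x + 5). RACE on x (W-W).
Steps 6,7: B(r=x,w=x) vs A(r=z,w=z). No conflict.
First conflict at steps 5,6.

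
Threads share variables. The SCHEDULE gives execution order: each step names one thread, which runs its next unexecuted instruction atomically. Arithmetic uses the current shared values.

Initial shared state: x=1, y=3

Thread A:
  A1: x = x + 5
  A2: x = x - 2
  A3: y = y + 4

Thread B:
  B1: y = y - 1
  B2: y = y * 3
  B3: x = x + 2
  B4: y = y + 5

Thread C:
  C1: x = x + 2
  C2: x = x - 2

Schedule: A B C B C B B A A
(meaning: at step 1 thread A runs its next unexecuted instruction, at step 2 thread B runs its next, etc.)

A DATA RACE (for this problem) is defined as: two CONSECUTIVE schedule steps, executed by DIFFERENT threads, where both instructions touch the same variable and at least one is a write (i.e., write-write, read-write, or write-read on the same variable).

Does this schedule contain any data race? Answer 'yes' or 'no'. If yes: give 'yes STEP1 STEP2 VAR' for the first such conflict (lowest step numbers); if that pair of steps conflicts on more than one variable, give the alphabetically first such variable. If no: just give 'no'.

Answer: yes 5 6 x

Derivation:
Steps 1,2: A(r=x,w=x) vs B(r=y,w=y). No conflict.
Steps 2,3: B(r=y,w=y) vs C(r=x,w=x). No conflict.
Steps 3,4: C(r=x,w=x) vs B(r=y,w=y). No conflict.
Steps 4,5: B(r=y,w=y) vs C(r=x,w=x). No conflict.
Steps 5,6: C(x = x - 2) vs B(x = x + 2). RACE on x (W-W).
Steps 6,7: same thread (B). No race.
Steps 7,8: B(r=y,w=y) vs A(r=x,w=x). No conflict.
Steps 8,9: same thread (A). No race.
First conflict at steps 5,6.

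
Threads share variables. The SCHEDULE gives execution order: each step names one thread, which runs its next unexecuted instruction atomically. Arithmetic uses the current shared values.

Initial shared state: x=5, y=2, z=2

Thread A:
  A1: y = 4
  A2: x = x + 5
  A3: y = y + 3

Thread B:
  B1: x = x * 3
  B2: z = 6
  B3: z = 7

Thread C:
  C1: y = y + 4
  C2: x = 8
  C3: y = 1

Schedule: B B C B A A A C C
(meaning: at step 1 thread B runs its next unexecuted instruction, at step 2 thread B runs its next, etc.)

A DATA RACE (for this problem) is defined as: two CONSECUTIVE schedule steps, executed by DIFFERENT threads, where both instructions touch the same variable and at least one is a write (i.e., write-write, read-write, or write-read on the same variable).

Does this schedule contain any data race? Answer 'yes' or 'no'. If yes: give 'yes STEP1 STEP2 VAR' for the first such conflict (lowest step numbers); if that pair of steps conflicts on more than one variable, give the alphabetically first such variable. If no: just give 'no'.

Steps 1,2: same thread (B). No race.
Steps 2,3: B(r=-,w=z) vs C(r=y,w=y). No conflict.
Steps 3,4: C(r=y,w=y) vs B(r=-,w=z). No conflict.
Steps 4,5: B(r=-,w=z) vs A(r=-,w=y). No conflict.
Steps 5,6: same thread (A). No race.
Steps 6,7: same thread (A). No race.
Steps 7,8: A(r=y,w=y) vs C(r=-,w=x). No conflict.
Steps 8,9: same thread (C). No race.

Answer: no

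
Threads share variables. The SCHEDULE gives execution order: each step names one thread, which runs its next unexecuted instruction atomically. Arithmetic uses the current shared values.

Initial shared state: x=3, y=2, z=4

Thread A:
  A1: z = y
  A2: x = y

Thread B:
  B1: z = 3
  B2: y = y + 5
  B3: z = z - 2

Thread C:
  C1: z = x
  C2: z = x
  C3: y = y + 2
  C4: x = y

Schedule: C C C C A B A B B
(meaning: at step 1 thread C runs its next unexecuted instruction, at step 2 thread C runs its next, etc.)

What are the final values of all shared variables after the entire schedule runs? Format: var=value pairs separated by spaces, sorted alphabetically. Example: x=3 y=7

Answer: x=4 y=9 z=1

Derivation:
Step 1: thread C executes C1 (z = x). Shared: x=3 y=2 z=3. PCs: A@0 B@0 C@1
Step 2: thread C executes C2 (z = x). Shared: x=3 y=2 z=3. PCs: A@0 B@0 C@2
Step 3: thread C executes C3 (y = y + 2). Shared: x=3 y=4 z=3. PCs: A@0 B@0 C@3
Step 4: thread C executes C4 (x = y). Shared: x=4 y=4 z=3. PCs: A@0 B@0 C@4
Step 5: thread A executes A1 (z = y). Shared: x=4 y=4 z=4. PCs: A@1 B@0 C@4
Step 6: thread B executes B1 (z = 3). Shared: x=4 y=4 z=3. PCs: A@1 B@1 C@4
Step 7: thread A executes A2 (x = y). Shared: x=4 y=4 z=3. PCs: A@2 B@1 C@4
Step 8: thread B executes B2 (y = y + 5). Shared: x=4 y=9 z=3. PCs: A@2 B@2 C@4
Step 9: thread B executes B3 (z = z - 2). Shared: x=4 y=9 z=1. PCs: A@2 B@3 C@4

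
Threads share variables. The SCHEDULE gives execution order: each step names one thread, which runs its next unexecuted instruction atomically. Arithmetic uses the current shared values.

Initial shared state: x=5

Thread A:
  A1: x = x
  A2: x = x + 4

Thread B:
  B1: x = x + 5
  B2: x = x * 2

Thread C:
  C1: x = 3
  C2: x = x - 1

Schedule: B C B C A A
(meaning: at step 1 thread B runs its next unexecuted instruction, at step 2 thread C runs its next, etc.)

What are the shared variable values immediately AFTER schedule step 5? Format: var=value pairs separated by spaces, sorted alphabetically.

Answer: x=5

Derivation:
Step 1: thread B executes B1 (x = x + 5). Shared: x=10. PCs: A@0 B@1 C@0
Step 2: thread C executes C1 (x = 3). Shared: x=3. PCs: A@0 B@1 C@1
Step 3: thread B executes B2 (x = x * 2). Shared: x=6. PCs: A@0 B@2 C@1
Step 4: thread C executes C2 (x = x - 1). Shared: x=5. PCs: A@0 B@2 C@2
Step 5: thread A executes A1 (x = x). Shared: x=5. PCs: A@1 B@2 C@2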